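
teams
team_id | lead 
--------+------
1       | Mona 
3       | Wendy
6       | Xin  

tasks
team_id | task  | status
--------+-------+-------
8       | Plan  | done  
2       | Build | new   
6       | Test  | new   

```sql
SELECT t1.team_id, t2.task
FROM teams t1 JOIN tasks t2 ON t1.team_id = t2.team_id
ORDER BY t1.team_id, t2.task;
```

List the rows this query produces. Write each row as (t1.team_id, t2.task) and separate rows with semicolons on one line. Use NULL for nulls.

(6, Test)

INNER JOIN keeps only pairs where the ON condition holds.
Matching on t1.team_id = t2.team_id.
- t1 row (team_id=1): no match → dropped.
- t1 row (team_id=3): no match → dropped.
- t1 row (team_id=6): matches 1 t2 row(s) → 1 output row(s).
After projecting and ordering:
t1.team_id | t2.task
6 | Test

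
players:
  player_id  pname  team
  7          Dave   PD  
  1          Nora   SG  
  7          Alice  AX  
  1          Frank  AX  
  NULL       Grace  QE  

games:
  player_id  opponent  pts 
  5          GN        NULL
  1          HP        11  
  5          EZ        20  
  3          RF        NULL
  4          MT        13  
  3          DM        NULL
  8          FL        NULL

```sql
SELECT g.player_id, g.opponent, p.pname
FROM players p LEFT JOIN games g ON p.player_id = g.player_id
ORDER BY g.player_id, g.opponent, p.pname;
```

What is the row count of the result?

LEFT JOIN keeps every row from `players`; unmatched rows get NULL for `games`'s columns.
Matching on p.player_id = g.player_id. A NULL in a compared column never satisfies the condition.
Matched pairs: 2; unmatched p rows kept: 3.
Total: 2 matched + 3 padded = 5 rows.

5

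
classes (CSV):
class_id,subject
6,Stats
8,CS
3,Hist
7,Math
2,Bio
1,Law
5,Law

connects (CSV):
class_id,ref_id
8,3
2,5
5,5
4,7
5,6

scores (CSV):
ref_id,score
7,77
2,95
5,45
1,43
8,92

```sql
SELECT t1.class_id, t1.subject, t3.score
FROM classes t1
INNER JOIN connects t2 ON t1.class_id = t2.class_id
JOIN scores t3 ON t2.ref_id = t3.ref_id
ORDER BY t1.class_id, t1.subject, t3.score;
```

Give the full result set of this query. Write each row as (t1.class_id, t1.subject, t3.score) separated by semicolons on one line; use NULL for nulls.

Evaluate left to right. First `classes t1 INNER JOIN connects t2` on class_id: 4 row(s).
Then INNER JOIN `scores t3` on ref_id: keep only rows whose t2.ref_id appears in t3.

(2, Bio, 45); (5, Law, 45)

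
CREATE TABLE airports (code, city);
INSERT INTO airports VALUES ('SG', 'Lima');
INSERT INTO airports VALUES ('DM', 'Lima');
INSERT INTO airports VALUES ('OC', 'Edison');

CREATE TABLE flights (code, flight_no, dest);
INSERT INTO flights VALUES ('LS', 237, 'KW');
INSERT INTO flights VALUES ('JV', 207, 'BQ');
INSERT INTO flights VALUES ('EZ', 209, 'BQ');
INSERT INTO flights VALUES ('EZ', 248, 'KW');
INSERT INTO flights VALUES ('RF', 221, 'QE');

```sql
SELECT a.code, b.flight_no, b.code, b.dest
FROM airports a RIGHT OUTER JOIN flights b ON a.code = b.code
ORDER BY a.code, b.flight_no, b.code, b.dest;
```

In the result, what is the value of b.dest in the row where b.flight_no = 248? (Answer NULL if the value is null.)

KW

RIGHT JOIN keeps every row from `flights`; unmatched rows get NULL for `airports`'s columns.
Matching on a.code = b.code.
- a (code=SG) has no partner in b.
- a (code=DM) has no partner in b.
- a (code=OC) has no partner in b.
- plus 5 unmatched b row(s), each kept with NULL a columns.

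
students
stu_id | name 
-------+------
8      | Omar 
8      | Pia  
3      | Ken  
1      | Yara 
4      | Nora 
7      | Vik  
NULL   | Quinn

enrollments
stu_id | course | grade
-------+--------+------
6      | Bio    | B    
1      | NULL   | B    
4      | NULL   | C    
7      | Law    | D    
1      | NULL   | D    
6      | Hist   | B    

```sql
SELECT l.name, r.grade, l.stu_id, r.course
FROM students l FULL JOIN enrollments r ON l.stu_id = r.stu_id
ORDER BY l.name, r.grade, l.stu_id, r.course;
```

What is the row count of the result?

10

FULL OUTER JOIN keeps every row from both sides; unmatched rows get NULL for the other side's columns.
Matching on l.stu_id = r.stu_id. A NULL in a compared column never satisfies the condition.
- l (stu_id=8) has no partner → padded with NULL.
- l (stu_id=8) has no partner → padded with NULL.
- l (stu_id=3) has no partner → padded with NULL.
- l (stu_id=1) pairs with 2 row(s) of r.
- l (stu_id=4) pairs with 1 row(s) of r.
- l (stu_id=7) pairs with 1 row(s) of r.
- l (stu_id=NULL) has no partner → padded with NULL.
- plus 2 unmatched r row(s), each kept with NULL l columns.
Total: 4 matched + 6 padded = 10 rows.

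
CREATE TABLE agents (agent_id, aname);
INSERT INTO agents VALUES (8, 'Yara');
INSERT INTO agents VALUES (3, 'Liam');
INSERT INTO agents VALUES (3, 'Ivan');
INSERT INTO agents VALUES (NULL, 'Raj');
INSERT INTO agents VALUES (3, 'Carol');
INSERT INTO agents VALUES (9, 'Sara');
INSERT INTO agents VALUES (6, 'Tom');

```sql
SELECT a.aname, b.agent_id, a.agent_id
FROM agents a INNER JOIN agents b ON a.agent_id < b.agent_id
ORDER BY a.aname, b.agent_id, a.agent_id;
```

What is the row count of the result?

12

INNER JOIN keeps only pairs where the ON condition holds.
Matching on a.agent_id < b.agent_id. A NULL in a compared column never satisfies the condition.
- agent_id=8: 1 matching b row(s), so 1 row(s) emitted.
- agent_id=3: 3 matching b row(s), so 3 row(s) emitted.
- agent_id=3: 3 matching b row(s), so 3 row(s) emitted.
- agent_id=NULL: no matching b row, dropped.
- agent_id=3: 3 matching b row(s), so 3 row(s) emitted.
- agent_id=9: no matching b row, dropped.
- agent_id=6: 2 matching b row(s), so 2 row(s) emitted.
Total: 12 rows.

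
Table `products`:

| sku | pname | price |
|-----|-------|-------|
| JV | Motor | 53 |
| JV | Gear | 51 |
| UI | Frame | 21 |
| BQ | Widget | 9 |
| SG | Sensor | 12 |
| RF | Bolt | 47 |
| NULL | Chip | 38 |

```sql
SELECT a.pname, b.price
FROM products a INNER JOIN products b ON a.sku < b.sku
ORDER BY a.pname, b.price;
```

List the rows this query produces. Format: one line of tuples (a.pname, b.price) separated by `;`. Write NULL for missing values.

INNER JOIN keeps only pairs where the ON condition holds.
Matching on a.sku < b.sku. A NULL in a compared column never satisfies the condition.
- a row (sku=JV): matches 3 b row(s) → 3 output row(s).
- a row (sku=JV): matches 3 b row(s) → 3 output row(s).
- a row (sku=UI): no match → dropped.
- a row (sku=BQ): matches 5 b row(s) → 5 output row(s).
- a row (sku=SG): matches 1 b row(s) → 1 output row(s).
- a row (sku=RF): matches 2 b row(s) → 2 output row(s).
- a row (sku=NULL): no match → dropped.

(Bolt, 12); (Bolt, 21); (Gear, 12); (Gear, 21); (Gear, 47); (Motor, 12); (Motor, 21); (Motor, 47); (Sensor, 21); (Widget, 12); (Widget, 21); (Widget, 47); (Widget, 51); (Widget, 53)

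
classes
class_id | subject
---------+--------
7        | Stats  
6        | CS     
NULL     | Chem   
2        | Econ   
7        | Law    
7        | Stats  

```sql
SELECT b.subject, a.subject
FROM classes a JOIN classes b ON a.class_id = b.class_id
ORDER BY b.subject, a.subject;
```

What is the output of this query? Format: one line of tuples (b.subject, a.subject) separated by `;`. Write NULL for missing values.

(CS, CS); (Econ, Econ); (Law, Law); (Law, Stats); (Law, Stats); (Stats, Law); (Stats, Law); (Stats, Stats); (Stats, Stats); (Stats, Stats); (Stats, Stats)

INNER JOIN keeps only pairs where the ON condition holds.
Matching on a.class_id = b.class_id. A NULL in a compared column never satisfies the condition.
- class_id=7: 3 matching b row(s), so 3 row(s) emitted.
- class_id=6: 1 matching b row(s), so 1 row(s) emitted.
- class_id=NULL: no matching b row, dropped.
- class_id=2: 1 matching b row(s), so 1 row(s) emitted.
- class_id=7: 3 matching b row(s), so 3 row(s) emitted.
- class_id=7: 3 matching b row(s), so 3 row(s) emitted.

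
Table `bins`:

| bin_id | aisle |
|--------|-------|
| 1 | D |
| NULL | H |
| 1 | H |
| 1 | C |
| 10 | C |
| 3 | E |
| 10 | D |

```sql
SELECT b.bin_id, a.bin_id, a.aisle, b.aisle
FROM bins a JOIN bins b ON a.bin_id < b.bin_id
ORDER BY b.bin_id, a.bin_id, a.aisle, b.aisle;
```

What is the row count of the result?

INNER JOIN keeps only pairs where the ON condition holds.
Matching on a.bin_id < b.bin_id. A NULL in a compared column never satisfies the condition.
- a[0] bin_id=1 → 3 match(es) in b → 3 row(s).
- a[1] bin_id=NULL → no match; dropped.
- a[2] bin_id=1 → 3 match(es) in b → 3 row(s).
- a[3] bin_id=1 → 3 match(es) in b → 3 row(s).
- a[4] bin_id=10 → no match; dropped.
- a[5] bin_id=3 → 2 match(es) in b → 2 row(s).
- a[6] bin_id=10 → no match; dropped.
Total: 11 rows.

11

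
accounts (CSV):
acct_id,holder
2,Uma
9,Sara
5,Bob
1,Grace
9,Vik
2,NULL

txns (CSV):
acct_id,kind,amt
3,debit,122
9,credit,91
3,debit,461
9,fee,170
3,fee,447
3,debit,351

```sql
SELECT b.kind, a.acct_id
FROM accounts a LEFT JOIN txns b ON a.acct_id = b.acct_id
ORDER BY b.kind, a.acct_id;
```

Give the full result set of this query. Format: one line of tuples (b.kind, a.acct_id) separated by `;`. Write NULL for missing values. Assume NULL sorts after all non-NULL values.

(credit, 9); (credit, 9); (fee, 9); (fee, 9); (NULL, 1); (NULL, 2); (NULL, 2); (NULL, 5)

LEFT JOIN keeps every row from `accounts`; unmatched rows get NULL for `txns`'s columns.
Matching on a.acct_id = b.acct_id.
Matched pairs: 4; unmatched a rows kept: 4.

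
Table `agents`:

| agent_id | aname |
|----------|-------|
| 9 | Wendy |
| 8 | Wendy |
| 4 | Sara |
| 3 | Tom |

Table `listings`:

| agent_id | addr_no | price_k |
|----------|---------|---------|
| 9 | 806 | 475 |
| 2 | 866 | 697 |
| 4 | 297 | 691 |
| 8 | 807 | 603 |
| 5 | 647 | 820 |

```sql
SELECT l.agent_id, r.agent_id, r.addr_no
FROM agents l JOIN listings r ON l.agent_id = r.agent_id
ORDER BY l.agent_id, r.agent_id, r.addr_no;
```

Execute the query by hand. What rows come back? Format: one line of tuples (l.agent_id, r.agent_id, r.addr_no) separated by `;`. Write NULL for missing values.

INNER JOIN keeps only pairs where the ON condition holds.
Matching on l.agent_id = r.agent_id.
- l[0] agent_id=9 → 1 match(es) in r → 1 row(s).
- l[1] agent_id=8 → 1 match(es) in r → 1 row(s).
- l[2] agent_id=4 → 1 match(es) in r → 1 row(s).
- l[3] agent_id=3 → no match; dropped.
After projecting and ordering:
l.agent_id | r.agent_id | r.addr_no
4 | 4 | 297
8 | 8 | 807
9 | 9 | 806

(4, 4, 297); (8, 8, 807); (9, 9, 806)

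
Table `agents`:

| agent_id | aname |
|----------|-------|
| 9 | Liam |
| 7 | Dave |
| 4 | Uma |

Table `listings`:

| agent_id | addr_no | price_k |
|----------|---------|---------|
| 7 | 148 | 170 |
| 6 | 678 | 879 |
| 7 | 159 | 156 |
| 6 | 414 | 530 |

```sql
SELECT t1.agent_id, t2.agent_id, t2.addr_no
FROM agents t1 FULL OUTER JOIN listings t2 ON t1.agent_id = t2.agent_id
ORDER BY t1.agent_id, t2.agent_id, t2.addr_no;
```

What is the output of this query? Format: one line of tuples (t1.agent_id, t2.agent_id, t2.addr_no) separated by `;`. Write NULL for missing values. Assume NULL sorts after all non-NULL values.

(4, NULL, NULL); (7, 7, 148); (7, 7, 159); (9, NULL, NULL); (NULL, 6, 414); (NULL, 6, 678)

FULL OUTER JOIN keeps every row from both sides; unmatched rows get NULL for the other side's columns.
Matching on t1.agent_id = t2.agent_id.
- t1 (agent_id=9) has no partner → padded with NULL.
- t1 (agent_id=7) pairs with 2 row(s) of t2.
- t1 (agent_id=4) has no partner → padded with NULL.
- plus 2 unmatched t2 row(s), each kept with NULL t1 columns.
After projecting and ordering:
t1.agent_id | t2.agent_id | t2.addr_no
4 | NULL | NULL
7 | 7 | 148
7 | 7 | 159
9 | NULL | NULL
NULL | 6 | 414
NULL | 6 | 678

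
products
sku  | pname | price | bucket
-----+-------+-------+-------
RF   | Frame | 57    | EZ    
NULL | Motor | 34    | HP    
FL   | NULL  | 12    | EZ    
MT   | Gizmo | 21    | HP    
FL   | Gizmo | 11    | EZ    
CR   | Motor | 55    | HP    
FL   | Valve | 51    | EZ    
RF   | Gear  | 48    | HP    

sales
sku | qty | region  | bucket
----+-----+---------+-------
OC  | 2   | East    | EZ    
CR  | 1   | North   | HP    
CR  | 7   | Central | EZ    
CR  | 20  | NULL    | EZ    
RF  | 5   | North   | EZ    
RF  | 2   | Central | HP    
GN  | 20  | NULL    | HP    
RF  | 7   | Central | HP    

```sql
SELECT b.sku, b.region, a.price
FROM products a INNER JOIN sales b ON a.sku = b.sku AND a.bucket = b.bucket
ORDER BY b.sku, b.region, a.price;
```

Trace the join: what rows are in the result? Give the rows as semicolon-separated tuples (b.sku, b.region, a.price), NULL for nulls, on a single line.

(CR, North, 55); (RF, Central, 48); (RF, Central, 48); (RF, North, 57)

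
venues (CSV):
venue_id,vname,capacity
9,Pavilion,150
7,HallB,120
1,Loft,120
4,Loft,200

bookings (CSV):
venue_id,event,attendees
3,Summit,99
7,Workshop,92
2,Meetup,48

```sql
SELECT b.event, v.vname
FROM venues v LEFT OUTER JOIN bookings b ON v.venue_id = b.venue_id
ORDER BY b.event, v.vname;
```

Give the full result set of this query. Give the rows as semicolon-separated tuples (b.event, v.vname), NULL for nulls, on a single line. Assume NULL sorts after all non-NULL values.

(Workshop, HallB); (NULL, Loft); (NULL, Loft); (NULL, Pavilion)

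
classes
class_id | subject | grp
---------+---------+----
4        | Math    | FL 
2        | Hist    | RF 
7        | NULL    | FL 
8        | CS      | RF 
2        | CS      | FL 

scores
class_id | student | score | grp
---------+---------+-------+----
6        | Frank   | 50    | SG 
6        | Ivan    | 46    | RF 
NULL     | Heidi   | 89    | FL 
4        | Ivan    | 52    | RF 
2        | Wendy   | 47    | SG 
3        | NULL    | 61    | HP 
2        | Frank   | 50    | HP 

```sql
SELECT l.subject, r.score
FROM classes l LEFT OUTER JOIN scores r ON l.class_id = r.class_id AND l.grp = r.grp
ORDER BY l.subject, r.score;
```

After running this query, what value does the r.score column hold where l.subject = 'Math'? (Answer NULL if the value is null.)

NULL

LEFT JOIN keeps every row from `classes`; unmatched rows get NULL for `scores`'s columns.
Matching on l.class_id = r.class_id AND l.grp = r.grp. A NULL in a compared column never satisfies the condition.
- l (class_id=4, grp=FL) has no partner → padded with NULL.
- l (class_id=2, grp=RF) has no partner → padded with NULL.
- l (class_id=7, grp=FL) has no partner → padded with NULL.
- l (class_id=8, grp=RF) has no partner → padded with NULL.
- l (class_id=2, grp=FL) has no partner → padded with NULL.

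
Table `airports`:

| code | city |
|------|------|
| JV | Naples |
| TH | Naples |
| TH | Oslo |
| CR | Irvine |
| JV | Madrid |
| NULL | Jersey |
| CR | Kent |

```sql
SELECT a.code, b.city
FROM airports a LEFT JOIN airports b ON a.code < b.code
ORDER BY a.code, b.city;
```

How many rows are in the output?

LEFT JOIN keeps every row from `airports a`; unmatched rows get NULL for `airports b`'s columns.
Matching on a.code < b.code. A NULL in a compared column never satisfies the condition.
- a (code=JV) pairs with 2 row(s) of b.
- a (code=TH) has no partner → padded with NULL.
- a (code=TH) has no partner → padded with NULL.
- a (code=CR) pairs with 4 row(s) of b.
- a (code=JV) pairs with 2 row(s) of b.
- a (code=NULL) has no partner → padded with NULL.
- a (code=CR) pairs with 4 row(s) of b.
Total: 12 matched + 3 padded = 15 rows.

15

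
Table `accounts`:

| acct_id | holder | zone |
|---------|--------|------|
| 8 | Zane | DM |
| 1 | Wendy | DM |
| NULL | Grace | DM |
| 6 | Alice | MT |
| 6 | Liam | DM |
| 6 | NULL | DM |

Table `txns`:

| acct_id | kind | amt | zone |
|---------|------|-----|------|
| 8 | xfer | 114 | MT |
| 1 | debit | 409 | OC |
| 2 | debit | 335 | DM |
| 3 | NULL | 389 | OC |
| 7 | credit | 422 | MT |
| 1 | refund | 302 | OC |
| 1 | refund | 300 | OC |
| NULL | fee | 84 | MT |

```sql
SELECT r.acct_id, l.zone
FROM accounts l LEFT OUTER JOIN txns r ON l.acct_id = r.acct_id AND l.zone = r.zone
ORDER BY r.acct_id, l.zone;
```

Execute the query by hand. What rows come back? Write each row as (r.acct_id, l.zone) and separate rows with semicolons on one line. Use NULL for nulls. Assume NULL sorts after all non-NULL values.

LEFT JOIN keeps every row from `accounts`; unmatched rows get NULL for `txns`'s columns.
Matching on l.acct_id = r.acct_id AND l.zone = r.zone. A NULL in a compared column never satisfies the condition.
- l (acct_id=8, zone=DM) has no partner → padded with NULL.
- l (acct_id=1, zone=DM) has no partner → padded with NULL.
- l (acct_id=NULL, zone=DM) has no partner → padded with NULL.
- l (acct_id=6, zone=MT) has no partner → padded with NULL.
- l (acct_id=6, zone=DM) has no partner → padded with NULL.
- l (acct_id=6, zone=DM) has no partner → padded with NULL.
After projecting and ordering:
r.acct_id | l.zone
NULL | DM
NULL | DM
NULL | DM
NULL | DM
NULL | DM
NULL | MT

(NULL, DM); (NULL, DM); (NULL, DM); (NULL, DM); (NULL, DM); (NULL, MT)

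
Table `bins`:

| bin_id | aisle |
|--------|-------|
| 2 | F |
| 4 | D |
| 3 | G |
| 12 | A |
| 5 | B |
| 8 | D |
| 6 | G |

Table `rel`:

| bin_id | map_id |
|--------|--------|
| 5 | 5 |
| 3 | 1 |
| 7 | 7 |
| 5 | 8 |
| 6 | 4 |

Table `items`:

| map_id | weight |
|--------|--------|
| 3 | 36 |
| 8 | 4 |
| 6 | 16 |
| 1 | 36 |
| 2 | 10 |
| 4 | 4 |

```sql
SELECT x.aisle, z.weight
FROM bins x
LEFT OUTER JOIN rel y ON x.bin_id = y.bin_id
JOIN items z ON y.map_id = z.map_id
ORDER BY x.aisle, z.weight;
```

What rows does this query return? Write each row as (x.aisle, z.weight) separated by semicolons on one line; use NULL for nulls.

(B, 4); (G, 4); (G, 36)

Evaluate left to right. First `bins x LEFT JOIN rel y` on bin_id: 8 row(s).
Then INNER JOIN `items z` on map_id: keep only rows whose y.map_id appears in z.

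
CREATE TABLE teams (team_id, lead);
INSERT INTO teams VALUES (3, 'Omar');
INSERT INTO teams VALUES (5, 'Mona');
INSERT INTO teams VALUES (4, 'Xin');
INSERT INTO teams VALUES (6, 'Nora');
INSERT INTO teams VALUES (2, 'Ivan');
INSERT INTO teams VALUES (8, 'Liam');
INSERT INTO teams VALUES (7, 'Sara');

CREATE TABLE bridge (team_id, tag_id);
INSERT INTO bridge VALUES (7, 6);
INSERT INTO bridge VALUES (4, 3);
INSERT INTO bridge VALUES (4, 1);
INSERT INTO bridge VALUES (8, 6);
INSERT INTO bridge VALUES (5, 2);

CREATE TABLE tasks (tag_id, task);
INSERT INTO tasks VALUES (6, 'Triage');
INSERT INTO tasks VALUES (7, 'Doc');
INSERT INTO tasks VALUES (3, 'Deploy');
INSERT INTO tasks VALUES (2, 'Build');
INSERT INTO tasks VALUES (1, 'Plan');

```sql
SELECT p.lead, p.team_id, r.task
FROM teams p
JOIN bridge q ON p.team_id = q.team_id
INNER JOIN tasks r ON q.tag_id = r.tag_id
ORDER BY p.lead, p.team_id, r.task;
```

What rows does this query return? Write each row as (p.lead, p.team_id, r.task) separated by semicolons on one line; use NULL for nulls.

Step 1 — p INNER JOIN q on team_id → 5 row(s).
Then INNER JOIN `tasks r` on tag_id: keep only rows whose q.tag_id appears in r.

(Liam, 8, Triage); (Mona, 5, Build); (Sara, 7, Triage); (Xin, 4, Deploy); (Xin, 4, Plan)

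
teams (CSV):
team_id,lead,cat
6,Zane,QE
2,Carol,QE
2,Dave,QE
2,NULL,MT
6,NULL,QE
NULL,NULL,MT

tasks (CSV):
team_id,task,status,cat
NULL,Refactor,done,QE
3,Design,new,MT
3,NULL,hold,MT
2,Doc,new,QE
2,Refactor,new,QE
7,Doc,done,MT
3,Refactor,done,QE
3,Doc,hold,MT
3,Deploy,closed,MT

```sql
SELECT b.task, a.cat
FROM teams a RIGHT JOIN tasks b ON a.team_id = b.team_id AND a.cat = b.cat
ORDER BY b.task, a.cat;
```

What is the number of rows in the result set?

11

RIGHT JOIN keeps every row from `tasks`; unmatched rows get NULL for `teams`'s columns.
Matching on a.team_id = b.team_id AND a.cat = b.cat. A NULL in a compared column never satisfies the condition.
- a[0] team_id=6, cat=QE → no match.
- a[1] team_id=2, cat=QE → 2 match(es) in b → 2 row(s).
- a[2] team_id=2, cat=QE → 2 match(es) in b → 2 row(s).
- a[3] team_id=2, cat=MT → no match.
- a[4] team_id=6, cat=QE → no match.
- a[5] team_id=NULL, cat=MT → no match.
- 7 row(s) from b found no a partner → padded with NULL.
Total: 4 matched + 7 padded = 11 rows.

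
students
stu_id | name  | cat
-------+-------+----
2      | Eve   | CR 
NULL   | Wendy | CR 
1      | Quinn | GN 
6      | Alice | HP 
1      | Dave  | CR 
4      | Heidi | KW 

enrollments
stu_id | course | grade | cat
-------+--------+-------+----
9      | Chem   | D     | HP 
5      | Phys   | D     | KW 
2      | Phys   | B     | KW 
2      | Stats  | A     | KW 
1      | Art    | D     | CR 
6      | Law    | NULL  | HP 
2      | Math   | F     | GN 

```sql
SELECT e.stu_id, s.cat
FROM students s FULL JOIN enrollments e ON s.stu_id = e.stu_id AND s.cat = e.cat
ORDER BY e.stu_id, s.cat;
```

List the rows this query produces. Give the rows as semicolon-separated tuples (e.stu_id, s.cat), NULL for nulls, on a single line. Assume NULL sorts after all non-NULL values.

(1, CR); (2, NULL); (2, NULL); (2, NULL); (5, NULL); (6, HP); (9, NULL); (NULL, CR); (NULL, CR); (NULL, GN); (NULL, KW)

FULL OUTER JOIN keeps every row from both sides; unmatched rows get NULL for the other side's columns.
Matching on s.stu_id = e.stu_id AND s.cat = e.cat. A NULL in a compared column never satisfies the condition.
Matched pairs: 2; unmatched s rows kept: 4; unmatched e rows kept: 5.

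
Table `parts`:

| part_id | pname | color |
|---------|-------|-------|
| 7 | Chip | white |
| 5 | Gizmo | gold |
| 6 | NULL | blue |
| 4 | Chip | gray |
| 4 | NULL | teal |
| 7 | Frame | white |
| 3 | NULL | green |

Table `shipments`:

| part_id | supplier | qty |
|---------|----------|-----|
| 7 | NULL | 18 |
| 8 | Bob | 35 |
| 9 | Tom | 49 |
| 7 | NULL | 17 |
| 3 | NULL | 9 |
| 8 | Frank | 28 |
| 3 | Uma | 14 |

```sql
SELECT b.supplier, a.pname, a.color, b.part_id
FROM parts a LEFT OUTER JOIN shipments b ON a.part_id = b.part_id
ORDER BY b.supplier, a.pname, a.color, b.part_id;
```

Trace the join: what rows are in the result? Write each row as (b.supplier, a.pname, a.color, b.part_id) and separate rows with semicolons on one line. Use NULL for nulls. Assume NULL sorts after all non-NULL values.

LEFT JOIN keeps every row from `parts`; unmatched rows get NULL for `shipments`'s columns.
Matching on a.part_id = b.part_id.
Matched pairs: 6; unmatched a rows kept: 4.

(Uma, NULL, green, 3); (NULL, Chip, gray, NULL); (NULL, Chip, white, 7); (NULL, Chip, white, 7); (NULL, Frame, white, 7); (NULL, Frame, white, 7); (NULL, Gizmo, gold, NULL); (NULL, NULL, blue, NULL); (NULL, NULL, green, 3); (NULL, NULL, teal, NULL)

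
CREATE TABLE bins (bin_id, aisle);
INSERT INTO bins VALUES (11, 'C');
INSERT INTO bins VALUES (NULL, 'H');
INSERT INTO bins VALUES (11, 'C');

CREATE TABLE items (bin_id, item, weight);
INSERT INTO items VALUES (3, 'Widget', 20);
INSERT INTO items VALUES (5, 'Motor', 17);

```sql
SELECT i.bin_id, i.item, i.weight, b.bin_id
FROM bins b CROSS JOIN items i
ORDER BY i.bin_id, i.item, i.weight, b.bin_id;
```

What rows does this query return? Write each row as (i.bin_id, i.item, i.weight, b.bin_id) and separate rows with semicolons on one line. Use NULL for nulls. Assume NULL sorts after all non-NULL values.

(3, Widget, 20, 11); (3, Widget, 20, 11); (3, Widget, 20, NULL); (5, Motor, 17, 11); (5, Motor, 17, 11); (5, Motor, 17, NULL)

CROSS JOIN pairs every row of `bins` with every row of `items`: 3 × 2 = 6 rows.
After projecting and ordering:
i.bin_id | i.item | i.weight | b.bin_id
3 | Widget | 20 | 11
3 | Widget | 20 | 11
3 | Widget | 20 | NULL
5 | Motor | 17 | 11
5 | Motor | 17 | 11
5 | Motor | 17 | NULL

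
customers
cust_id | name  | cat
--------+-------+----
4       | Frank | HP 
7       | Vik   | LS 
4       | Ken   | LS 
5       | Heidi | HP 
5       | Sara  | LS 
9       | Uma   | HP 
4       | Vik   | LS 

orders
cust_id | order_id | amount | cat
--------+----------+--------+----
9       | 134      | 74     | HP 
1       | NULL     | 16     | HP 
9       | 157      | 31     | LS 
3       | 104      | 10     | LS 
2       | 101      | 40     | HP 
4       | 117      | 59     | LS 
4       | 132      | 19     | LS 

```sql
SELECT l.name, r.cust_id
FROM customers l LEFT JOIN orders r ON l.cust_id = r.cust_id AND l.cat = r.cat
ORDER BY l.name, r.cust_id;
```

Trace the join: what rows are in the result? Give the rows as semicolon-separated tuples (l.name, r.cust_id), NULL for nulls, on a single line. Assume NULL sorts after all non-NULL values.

LEFT JOIN keeps every row from `customers`; unmatched rows get NULL for `orders`'s columns.
Matching on l.cust_id = r.cust_id AND l.cat = r.cat.
Matched pairs: 5; unmatched l rows kept: 4.

(Frank, NULL); (Heidi, NULL); (Ken, 4); (Ken, 4); (Sara, NULL); (Uma, 9); (Vik, 4); (Vik, 4); (Vik, NULL)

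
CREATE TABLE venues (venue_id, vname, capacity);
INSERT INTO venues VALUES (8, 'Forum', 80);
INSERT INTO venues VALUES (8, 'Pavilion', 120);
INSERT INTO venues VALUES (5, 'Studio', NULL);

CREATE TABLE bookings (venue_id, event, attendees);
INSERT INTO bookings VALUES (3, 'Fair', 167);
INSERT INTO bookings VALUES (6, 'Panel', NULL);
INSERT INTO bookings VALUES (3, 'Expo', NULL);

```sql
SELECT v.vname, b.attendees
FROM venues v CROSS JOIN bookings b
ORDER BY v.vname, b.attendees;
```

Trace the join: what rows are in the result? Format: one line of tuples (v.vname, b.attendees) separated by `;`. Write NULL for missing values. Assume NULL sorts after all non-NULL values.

CROSS JOIN pairs every row of `venues` with every row of `bookings`: 3 × 3 = 9 rows.
After projecting and ordering:
v.vname | b.attendees
Forum | 167
Forum | NULL
Forum | NULL
Pavilion | 167
Pavilion | NULL
Pavilion | NULL
Studio | 167
Studio | NULL
Studio | NULL

(Forum, 167); (Forum, NULL); (Forum, NULL); (Pavilion, 167); (Pavilion, NULL); (Pavilion, NULL); (Studio, 167); (Studio, NULL); (Studio, NULL)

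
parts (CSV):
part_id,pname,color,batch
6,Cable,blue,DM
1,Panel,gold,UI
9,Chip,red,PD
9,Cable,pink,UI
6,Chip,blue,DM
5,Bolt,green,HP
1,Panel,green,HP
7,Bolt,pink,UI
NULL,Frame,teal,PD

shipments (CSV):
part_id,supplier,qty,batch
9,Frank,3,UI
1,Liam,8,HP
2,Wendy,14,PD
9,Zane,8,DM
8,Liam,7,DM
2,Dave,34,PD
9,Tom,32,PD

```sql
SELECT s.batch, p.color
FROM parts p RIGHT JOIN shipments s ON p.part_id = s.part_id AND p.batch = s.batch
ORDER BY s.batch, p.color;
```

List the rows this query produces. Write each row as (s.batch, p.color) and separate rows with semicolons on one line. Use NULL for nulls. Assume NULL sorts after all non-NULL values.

RIGHT JOIN keeps every row from `shipments`; unmatched rows get NULL for `parts`'s columns.
Matching on p.part_id = s.part_id AND p.batch = s.batch. A NULL in a compared column never satisfies the condition.
- p[0] part_id=6, batch=DM → no match.
- p[1] part_id=1, batch=UI → no match.
- p[2] part_id=9, batch=PD → 1 match(es) in s → 1 row(s).
- p[3] part_id=9, batch=UI → 1 match(es) in s → 1 row(s).
- p[4] part_id=6, batch=DM → no match.
- p[5] part_id=5, batch=HP → no match.
- p[6] part_id=1, batch=HP → 1 match(es) in s → 1 row(s).
- p[7] part_id=7, batch=UI → no match.
- p[8] part_id=NULL, batch=PD → no match.
- 4 row(s) from s found no p partner → padded with NULL.
After projecting and ordering:
s.batch | p.color
DM | NULL
DM | NULL
HP | green
PD | red
PD | NULL
PD | NULL
UI | pink

(DM, NULL); (DM, NULL); (HP, green); (PD, red); (PD, NULL); (PD, NULL); (UI, pink)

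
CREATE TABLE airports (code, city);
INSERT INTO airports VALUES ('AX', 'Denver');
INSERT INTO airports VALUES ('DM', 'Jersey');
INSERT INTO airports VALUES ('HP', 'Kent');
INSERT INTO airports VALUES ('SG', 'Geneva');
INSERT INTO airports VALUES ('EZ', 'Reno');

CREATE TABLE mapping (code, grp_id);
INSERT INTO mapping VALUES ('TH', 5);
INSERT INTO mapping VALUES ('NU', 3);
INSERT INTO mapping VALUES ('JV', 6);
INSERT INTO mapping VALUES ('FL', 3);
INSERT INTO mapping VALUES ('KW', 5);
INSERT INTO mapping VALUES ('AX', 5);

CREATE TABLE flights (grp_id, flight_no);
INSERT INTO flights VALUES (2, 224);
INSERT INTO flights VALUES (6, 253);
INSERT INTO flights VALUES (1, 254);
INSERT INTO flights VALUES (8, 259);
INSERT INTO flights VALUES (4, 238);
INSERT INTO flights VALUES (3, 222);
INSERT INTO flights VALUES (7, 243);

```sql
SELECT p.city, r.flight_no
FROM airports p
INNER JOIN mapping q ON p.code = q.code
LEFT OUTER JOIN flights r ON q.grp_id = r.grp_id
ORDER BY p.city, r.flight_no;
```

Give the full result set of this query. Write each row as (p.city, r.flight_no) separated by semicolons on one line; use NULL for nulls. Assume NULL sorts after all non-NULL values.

(Denver, NULL)

Evaluate left to right. First `airports p INNER JOIN mapping q` on code: 1 row(s).
Then LEFT JOIN `flights r` on grp_id: each of those 1 rows is kept; rows whose q.grp_id has no match in r get NULL for r's columns.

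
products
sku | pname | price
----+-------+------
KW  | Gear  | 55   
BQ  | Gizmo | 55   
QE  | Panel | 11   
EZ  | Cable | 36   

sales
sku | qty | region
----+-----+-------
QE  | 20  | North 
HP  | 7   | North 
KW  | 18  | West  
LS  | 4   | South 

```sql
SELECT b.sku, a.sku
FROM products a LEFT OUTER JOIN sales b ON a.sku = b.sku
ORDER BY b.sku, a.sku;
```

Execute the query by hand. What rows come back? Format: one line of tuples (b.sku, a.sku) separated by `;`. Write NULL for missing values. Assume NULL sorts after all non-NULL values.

(KW, KW); (QE, QE); (NULL, BQ); (NULL, EZ)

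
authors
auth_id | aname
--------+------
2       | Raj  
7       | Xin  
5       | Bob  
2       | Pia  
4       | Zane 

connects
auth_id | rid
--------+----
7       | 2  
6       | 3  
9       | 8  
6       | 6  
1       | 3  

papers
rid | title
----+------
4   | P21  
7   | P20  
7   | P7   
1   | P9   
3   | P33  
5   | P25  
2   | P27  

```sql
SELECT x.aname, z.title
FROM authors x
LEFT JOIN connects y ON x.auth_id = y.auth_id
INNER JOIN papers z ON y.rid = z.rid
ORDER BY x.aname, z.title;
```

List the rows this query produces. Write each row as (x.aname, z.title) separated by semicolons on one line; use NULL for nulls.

(Xin, P27)

Step 1 — x LEFT JOIN y on auth_id → 5 row(s).
Then INNER JOIN `papers z` on rid: keep only rows whose y.rid appears in z.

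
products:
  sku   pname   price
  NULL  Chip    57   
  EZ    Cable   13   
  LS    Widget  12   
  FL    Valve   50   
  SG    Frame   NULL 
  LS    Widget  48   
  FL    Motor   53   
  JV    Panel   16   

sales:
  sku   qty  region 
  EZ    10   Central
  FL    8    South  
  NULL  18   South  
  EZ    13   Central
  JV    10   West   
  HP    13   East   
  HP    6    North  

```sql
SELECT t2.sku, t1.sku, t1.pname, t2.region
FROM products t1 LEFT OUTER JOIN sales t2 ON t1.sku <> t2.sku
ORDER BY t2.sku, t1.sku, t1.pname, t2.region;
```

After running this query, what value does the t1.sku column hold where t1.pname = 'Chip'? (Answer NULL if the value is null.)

NULL

LEFT JOIN keeps every row from `products`; unmatched rows get NULL for `sales`'s columns.
Matching on t1.sku <> t2.sku. A NULL in a compared column never satisfies the condition.
- t1 row (sku=NULL): no match → kept, t2 columns NULL.
- t1 row (sku=EZ): matches 4 t2 row(s) → 4 output row(s).
- t1 row (sku=LS): matches 6 t2 row(s) → 6 output row(s).
- t1 row (sku=FL): matches 5 t2 row(s) → 5 output row(s).
- t1 row (sku=SG): matches 6 t2 row(s) → 6 output row(s).
- t1 row (sku=LS): matches 6 t2 row(s) → 6 output row(s).
- t1 row (sku=FL): matches 5 t2 row(s) → 5 output row(s).
- t1 row (sku=JV): matches 5 t2 row(s) → 5 output row(s).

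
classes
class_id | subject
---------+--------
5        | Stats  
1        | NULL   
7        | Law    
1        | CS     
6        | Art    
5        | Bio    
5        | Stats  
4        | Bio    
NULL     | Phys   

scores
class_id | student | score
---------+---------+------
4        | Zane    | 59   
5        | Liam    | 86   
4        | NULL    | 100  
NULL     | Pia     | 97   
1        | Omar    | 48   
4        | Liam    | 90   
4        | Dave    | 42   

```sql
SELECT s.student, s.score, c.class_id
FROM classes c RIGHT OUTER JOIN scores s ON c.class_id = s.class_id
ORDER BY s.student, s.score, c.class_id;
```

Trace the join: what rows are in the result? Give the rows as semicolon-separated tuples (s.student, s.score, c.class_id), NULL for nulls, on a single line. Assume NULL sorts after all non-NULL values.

(Dave, 42, 4); (Liam, 86, 5); (Liam, 86, 5); (Liam, 86, 5); (Liam, 90, 4); (Omar, 48, 1); (Omar, 48, 1); (Pia, 97, NULL); (Zane, 59, 4); (NULL, 100, 4)

RIGHT JOIN keeps every row from `scores`; unmatched rows get NULL for `classes`'s columns.
Matching on c.class_id = s.class_id. A NULL in a compared column never satisfies the condition.
- class_id=5: 1 matching s row(s), so 1 row(s) emitted.
- class_id=1: 1 matching s row(s), so 1 row(s) emitted.
- class_id=7: no matching s row.
- class_id=1: 1 matching s row(s), so 1 row(s) emitted.
- class_id=6: no matching s row.
- class_id=5: 1 matching s row(s), so 1 row(s) emitted.
- class_id=5: 1 matching s row(s), so 1 row(s) emitted.
- class_id=4: 4 matching s row(s), so 4 row(s) emitted.
- class_id=NULL: no matching s row.
- 1 row(s) from s found no c partner → padded with NULL.
After projecting and ordering:
s.student | s.score | c.class_id
Dave | 42 | 4
Liam | 86 | 5
Liam | 86 | 5
Liam | 86 | 5
Liam | 90 | 4
Omar | 48 | 1
Omar | 48 | 1
Pia | 97 | NULL
Zane | 59 | 4
NULL | 100 | 4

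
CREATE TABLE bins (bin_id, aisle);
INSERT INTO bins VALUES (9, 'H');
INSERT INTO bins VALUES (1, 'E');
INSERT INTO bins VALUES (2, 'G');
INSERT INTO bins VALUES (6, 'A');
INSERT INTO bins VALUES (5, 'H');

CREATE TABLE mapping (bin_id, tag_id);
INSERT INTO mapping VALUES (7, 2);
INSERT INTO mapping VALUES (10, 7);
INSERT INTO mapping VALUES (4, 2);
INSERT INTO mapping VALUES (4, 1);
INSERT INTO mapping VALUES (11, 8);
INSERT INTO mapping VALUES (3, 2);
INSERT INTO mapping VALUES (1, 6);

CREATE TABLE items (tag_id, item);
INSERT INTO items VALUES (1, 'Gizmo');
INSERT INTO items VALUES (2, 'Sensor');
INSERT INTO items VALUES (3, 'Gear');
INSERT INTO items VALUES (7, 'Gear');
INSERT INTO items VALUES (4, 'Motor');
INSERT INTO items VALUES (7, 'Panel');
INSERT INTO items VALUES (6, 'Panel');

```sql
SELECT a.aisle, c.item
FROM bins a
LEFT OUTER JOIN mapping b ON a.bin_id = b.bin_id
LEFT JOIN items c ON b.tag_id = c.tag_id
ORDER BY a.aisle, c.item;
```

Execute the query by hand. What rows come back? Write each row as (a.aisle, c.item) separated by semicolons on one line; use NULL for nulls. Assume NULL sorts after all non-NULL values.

Joins associate left-to-right: bins LEFT JOIN mapping on bin_id gives 5 intermediate row(s).
Then LEFT JOIN `items c` on tag_id: each of those 5 rows is kept; rows whose b.tag_id has no match in c get NULL for c's columns.

(A, NULL); (E, Panel); (G, NULL); (H, NULL); (H, NULL)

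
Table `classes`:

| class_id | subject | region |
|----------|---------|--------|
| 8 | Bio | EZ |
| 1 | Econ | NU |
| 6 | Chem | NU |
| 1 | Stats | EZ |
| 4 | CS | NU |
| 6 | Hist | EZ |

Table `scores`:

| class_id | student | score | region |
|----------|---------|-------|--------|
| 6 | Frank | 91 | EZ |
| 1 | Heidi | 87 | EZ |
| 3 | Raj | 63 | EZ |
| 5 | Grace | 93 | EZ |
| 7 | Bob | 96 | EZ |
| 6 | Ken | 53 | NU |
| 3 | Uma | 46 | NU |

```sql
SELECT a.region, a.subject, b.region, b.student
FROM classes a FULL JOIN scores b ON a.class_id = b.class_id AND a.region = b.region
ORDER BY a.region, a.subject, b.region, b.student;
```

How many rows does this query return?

10

FULL OUTER JOIN keeps every row from both sides; unmatched rows get NULL for the other side's columns.
Matching on a.class_id = b.class_id AND a.region = b.region.
- a[0] class_id=8, region=EZ → no match; kept with NULLs on the b side.
- a[1] class_id=1, region=NU → no match; kept with NULLs on the b side.
- a[2] class_id=6, region=NU → 1 match(es) in b → 1 row(s).
- a[3] class_id=1, region=EZ → 1 match(es) in b → 1 row(s).
- a[4] class_id=4, region=NU → no match; kept with NULLs on the b side.
- a[5] class_id=6, region=EZ → 1 match(es) in b → 1 row(s).
- 4 row(s) from b found no a partner → padded with NULL.
Total: 3 matched + 7 padded = 10 rows.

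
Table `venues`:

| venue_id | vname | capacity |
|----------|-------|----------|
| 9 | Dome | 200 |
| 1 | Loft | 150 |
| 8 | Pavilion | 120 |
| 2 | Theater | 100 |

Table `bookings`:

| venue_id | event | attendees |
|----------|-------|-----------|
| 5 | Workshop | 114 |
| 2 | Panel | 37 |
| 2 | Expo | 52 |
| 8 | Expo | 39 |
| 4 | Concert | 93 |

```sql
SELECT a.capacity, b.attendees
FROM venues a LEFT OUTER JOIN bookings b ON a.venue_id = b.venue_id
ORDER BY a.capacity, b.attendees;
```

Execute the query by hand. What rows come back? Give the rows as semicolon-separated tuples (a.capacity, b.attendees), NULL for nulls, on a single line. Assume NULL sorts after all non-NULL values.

LEFT JOIN keeps every row from `venues`; unmatched rows get NULL for `bookings`'s columns.
Matching on a.venue_id = b.venue_id.
Matched pairs: 3; unmatched a rows kept: 2.

(100, 37); (100, 52); (120, 39); (150, NULL); (200, NULL)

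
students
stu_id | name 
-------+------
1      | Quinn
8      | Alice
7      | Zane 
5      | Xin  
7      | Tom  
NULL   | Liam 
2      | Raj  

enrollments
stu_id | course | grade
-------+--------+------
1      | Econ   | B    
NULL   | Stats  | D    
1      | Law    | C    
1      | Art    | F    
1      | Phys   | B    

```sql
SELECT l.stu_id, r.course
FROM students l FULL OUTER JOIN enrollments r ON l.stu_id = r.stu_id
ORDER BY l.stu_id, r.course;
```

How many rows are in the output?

11

FULL OUTER JOIN keeps every row from both sides; unmatched rows get NULL for the other side's columns.
Matching on l.stu_id = r.stu_id. A NULL in a compared column never satisfies the condition.
Matched pairs: 4; unmatched l rows kept: 6; unmatched r rows kept: 1.
Total: 4 matched + 7 padded = 11 rows.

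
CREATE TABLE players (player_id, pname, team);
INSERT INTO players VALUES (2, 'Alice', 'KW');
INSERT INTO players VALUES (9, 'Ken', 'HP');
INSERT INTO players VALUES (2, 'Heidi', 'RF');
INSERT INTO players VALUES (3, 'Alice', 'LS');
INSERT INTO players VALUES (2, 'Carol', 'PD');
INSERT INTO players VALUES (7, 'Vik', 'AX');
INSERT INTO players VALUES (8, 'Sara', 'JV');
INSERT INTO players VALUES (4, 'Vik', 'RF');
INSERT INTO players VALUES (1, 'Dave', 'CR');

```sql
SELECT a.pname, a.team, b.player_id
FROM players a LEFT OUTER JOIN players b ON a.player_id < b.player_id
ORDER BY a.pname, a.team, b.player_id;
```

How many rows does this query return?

34

LEFT JOIN keeps every row from `players a`; unmatched rows get NULL for `players b`'s columns.
Matching on a.player_id < b.player_id.
Matched pairs: 33; unmatched a rows kept: 1.
Total: 33 matched + 1 padded = 34 rows.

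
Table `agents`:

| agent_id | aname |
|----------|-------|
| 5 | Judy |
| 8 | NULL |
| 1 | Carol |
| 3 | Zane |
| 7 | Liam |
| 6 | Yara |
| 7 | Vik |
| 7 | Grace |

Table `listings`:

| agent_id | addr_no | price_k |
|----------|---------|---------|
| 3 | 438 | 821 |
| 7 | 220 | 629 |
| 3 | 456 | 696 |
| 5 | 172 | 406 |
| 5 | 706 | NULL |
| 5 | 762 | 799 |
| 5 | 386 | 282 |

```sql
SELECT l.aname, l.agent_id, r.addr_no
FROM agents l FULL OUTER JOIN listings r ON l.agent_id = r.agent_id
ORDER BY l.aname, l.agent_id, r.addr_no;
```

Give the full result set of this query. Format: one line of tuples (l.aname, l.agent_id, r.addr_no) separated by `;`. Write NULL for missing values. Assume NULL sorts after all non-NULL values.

FULL OUTER JOIN keeps every row from both sides; unmatched rows get NULL for the other side's columns.
Matching on l.agent_id = r.agent_id.
Matched pairs: 9; unmatched l rows kept: 3; unmatched r rows kept: 0.

(Carol, 1, NULL); (Grace, 7, 220); (Judy, 5, 172); (Judy, 5, 386); (Judy, 5, 706); (Judy, 5, 762); (Liam, 7, 220); (Vik, 7, 220); (Yara, 6, NULL); (Zane, 3, 438); (Zane, 3, 456); (NULL, 8, NULL)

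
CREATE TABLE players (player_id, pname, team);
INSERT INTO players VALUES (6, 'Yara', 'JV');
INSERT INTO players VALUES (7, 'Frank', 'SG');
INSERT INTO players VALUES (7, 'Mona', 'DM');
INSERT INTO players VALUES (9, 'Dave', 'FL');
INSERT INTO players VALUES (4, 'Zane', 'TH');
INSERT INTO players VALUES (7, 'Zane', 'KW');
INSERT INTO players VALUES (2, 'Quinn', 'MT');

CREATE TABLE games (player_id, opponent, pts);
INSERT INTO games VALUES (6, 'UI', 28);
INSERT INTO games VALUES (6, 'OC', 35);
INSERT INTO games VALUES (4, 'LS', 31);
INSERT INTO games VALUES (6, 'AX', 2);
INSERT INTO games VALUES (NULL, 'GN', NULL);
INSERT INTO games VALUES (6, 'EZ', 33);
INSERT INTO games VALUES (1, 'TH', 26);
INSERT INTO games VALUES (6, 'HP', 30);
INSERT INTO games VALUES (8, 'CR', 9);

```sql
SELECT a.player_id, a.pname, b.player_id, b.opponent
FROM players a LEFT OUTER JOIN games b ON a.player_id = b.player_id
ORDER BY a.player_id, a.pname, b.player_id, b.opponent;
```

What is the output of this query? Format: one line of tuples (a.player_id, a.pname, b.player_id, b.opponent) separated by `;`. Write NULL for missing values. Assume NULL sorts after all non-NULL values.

(2, Quinn, NULL, NULL); (4, Zane, 4, LS); (6, Yara, 6, AX); (6, Yara, 6, EZ); (6, Yara, 6, HP); (6, Yara, 6, OC); (6, Yara, 6, UI); (7, Frank, NULL, NULL); (7, Mona, NULL, NULL); (7, Zane, NULL, NULL); (9, Dave, NULL, NULL)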